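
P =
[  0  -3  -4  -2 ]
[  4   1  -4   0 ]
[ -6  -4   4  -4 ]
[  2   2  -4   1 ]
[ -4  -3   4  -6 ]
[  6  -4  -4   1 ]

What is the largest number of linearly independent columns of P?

Row reduce to echelon form.
Swap R1 ↔ R2
R3 ← R3 + (3/2)·R1: [0, -5/2, -2, -4]
R4 ← R4 − (1/2)·R1: [0, 3/2, -2, 1]
R5 ← R5 + R1: [0, -2, 0, -6]
R6 ← R6 − (3/2)·R1: [0, -11/2, 2, 1]
R3 ← R3 − (5/6)·R2: [0, 0, 4/3, -7/3]
R4 ← R4 + (1/2)·R2: [0, 0, -4, 0]
R5 ← R5 − (2/3)·R2: [0, 0, 8/3, -14/3]
R6 ← R6 − (11/6)·R2: [0, 0, 28/3, 14/3]
R4 ← R4 + (3)·R3: [0, 0, 0, -7]
R5 ← R5 − (2)·R3: [0, 0, 0, 0]
R6 ← R6 − (7)·R3: [0, 0, 0, 21]
R6 ← R6 + (3)·R4: [0, 0, 0, 0]
Echelon form has 4 nonzero rows, so rank(P) = 4.
The rank gives the maximum number of linearly independent columns: 4.

4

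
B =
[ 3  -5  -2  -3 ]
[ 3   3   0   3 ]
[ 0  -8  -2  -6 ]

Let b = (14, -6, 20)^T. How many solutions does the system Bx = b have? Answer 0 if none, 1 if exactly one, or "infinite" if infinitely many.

infinite

Row reduce the augmented matrix [B | b].
R2 ← R2 − R1: [0, 8, 2, 6, -20]
R3 ← R3 + R2: [0, 0, 0, 0, 0]
The echelon form has 2 nonzero rows, and every pivot lies in the first 4 columns, so rank(B) = rank([B|b]) = 2.
The system is consistent.
rank = 2 < 4 unknowns, so there are infinitely many solutions.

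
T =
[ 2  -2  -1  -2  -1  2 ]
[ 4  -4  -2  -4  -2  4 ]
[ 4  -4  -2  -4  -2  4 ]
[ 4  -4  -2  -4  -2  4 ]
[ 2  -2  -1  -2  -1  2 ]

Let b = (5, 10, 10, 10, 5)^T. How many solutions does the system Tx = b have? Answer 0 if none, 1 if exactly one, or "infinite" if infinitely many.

infinite

Row reduce the augmented matrix [T | b].
R2 ← R2 − (2)·R1: [0, 0, 0, 0, 0, 0, 0]
R3 ← R3 − (2)·R1: [0, 0, 0, 0, 0, 0, 0]
R4 ← R4 − (2)·R1: [0, 0, 0, 0, 0, 0, 0]
R5 ← R5 − R1: [0, 0, 0, 0, 0, 0, 0]
The echelon form has 1 nonzero rows, and every pivot lies in the first 6 columns, so rank(T) = rank([T|b]) = 1.
The system is consistent.
rank = 1 < 6 unknowns, so there are infinitely many solutions.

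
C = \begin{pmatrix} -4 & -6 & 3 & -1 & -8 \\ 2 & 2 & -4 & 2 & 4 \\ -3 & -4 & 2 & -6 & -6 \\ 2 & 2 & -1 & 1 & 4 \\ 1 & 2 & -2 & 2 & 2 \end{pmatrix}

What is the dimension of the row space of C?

4

Row reduce to echelon form.
R2 ← R2 + (1/2)·R1: [0, -1, -5/2, 3/2, 0]
R3 ← R3 − (3/4)·R1: [0, 1/2, -1/4, -21/4, 0]
R4 ← R4 + (1/2)·R1: [0, -1, 1/2, 1/2, 0]
R5 ← R5 + (1/4)·R1: [0, 1/2, -5/4, 7/4, 0]
R3 ← R3 + (1/2)·R2: [0, 0, -3/2, -9/2, 0]
R4 ← R4 − R2: [0, 0, 3, -1, 0]
R5 ← R5 + (1/2)·R2: [0, 0, -5/2, 5/2, 0]
R4 ← R4 + (2)·R3: [0, 0, 0, -10, 0]
R5 ← R5 − (5/3)·R3: [0, 0, 0, 10, 0]
R5 ← R5 + R4: [0, 0, 0, 0, 0]
Echelon form has 4 nonzero rows, so rank(C) = 4.
The row space has dimension equal to the rank: 4.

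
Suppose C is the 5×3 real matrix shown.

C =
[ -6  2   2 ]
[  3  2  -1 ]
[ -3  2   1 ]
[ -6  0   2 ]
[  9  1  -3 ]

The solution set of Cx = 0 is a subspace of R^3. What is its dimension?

Row reduce to echelon form.
R2 ← R2 + (1/2)·R1: [0, 3, 0]
R3 ← R3 − (1/2)·R1: [0, 1, 0]
R4 ← R4 − R1: [0, -2, 0]
R5 ← R5 + (3/2)·R1: [0, 4, 0]
R3 ← R3 − (1/3)·R2: [0, 0, 0]
R4 ← R4 + (2/3)·R2: [0, 0, 0]
R5 ← R5 − (4/3)·R2: [0, 0, 0]
2 nonzero rows, so rank(C) = 2.
C has 3 columns; by rank–nullity, nullity = 3 − 2 = 1.

1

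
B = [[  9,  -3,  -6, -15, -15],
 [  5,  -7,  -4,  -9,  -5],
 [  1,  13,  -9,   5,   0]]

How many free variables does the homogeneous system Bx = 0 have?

2

Row reduce to echelon form.
R2 ← R2 − (5/9)·R1: [0, -16/3, -2/3, -2/3, 10/3]
R3 ← R3 − (1/9)·R1: [0, 40/3, -25/3, 20/3, 5/3]
R3 ← R3 + (5/2)·R2: [0, 0, -10, 5, 10]
3 nonzero rows, so rank(B) = 3.
B has 5 columns; by rank–nullity, nullity = 5 − 3 = 2.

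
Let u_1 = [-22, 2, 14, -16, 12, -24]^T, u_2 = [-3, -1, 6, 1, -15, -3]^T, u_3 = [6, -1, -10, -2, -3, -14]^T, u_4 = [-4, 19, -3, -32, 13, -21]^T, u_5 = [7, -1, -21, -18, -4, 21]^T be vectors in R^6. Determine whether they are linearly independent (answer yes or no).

Form the matrix with these vectors as rows and row reduce.
R2 ← R2 − (3/22)·R1: [0, -14/11, 45/11, 35/11, -183/11, 3/11]
R3 ← R3 + (3/11)·R1: [0, -5/11, -68/11, -70/11, 3/11, -226/11]
R4 ← R4 − (2/11)·R1: [0, 205/11, -61/11, -320/11, 119/11, -183/11]
R5 ← R5 + (7/22)·R1: [0, -4/11, -182/11, -254/11, -2/11, 147/11]
R3 ← R3 − (5/14)·R2: [0, 0, -107/14, -15/2, 87/14, -289/14]
R4 ← R4 + (205/14)·R2: [0, 0, 761/14, 35/2, -3259/14, -177/14]
R5 ← R5 − (2/7)·R2: [0, 0, -124/7, -24, 32/7, 93/7]
R4 ← R4 + (761/107)·R3: [0, 0, 0, -3835/107, -20179/107, -17062/107]
R5 ← R5 − (248/107)·R3: [0, 0, 0, -708/107, -1052/107, 6541/107]
R5 ← R5 − (12/65)·R4: [0, 0, 0, 0, 1624/65, 5887/65]
5 nonzero rows, so the 5 vectors span a space of dimension 5.
Since 5 = 5, the vectors are linearly independent.

yes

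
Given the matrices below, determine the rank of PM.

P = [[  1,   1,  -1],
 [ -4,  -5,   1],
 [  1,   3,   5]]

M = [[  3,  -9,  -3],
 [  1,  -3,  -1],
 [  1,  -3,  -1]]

First compute PM:
[[  3,  -9,  -3],
 [-16,  48,  16],
 [ 11, -33, -11]]
Now row reduce the product.
R2 ← R2 + (16/3)·R1: [0, 0, 0]
R3 ← R3 − (11/3)·R1: [0, 0, 0]
1 nonzero row, so rank(PM) = 1.

1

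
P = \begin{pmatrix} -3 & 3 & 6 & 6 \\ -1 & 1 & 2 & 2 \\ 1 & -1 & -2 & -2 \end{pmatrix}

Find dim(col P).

1

Row reduce to echelon form.
R2 ← R2 − (1/3)·R1: [0, 0, 0, 0]
R3 ← R3 + (1/3)·R1: [0, 0, 0, 0]
Echelon form has 1 nonzero row, so rank(P) = 1.
The column space has dimension equal to the rank: 1.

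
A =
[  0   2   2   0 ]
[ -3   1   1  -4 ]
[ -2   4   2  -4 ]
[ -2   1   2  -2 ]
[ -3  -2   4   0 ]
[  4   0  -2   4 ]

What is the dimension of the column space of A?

3

Row reduce to echelon form.
Swap R1 ↔ R2
R3 ← R3 − (2/3)·R1: [0, 10/3, 4/3, -4/3]
R4 ← R4 − (2/3)·R1: [0, 1/3, 4/3, 2/3]
R5 ← R5 − R1: [0, -3, 3, 4]
R6 ← R6 + (4/3)·R1: [0, 4/3, -2/3, -4/3]
R3 ← R3 − (5/3)·R2: [0, 0, -2, -4/3]
R4 ← R4 − (1/6)·R2: [0, 0, 1, 2/3]
R5 ← R5 + (3/2)·R2: [0, 0, 6, 4]
R6 ← R6 − (2/3)·R2: [0, 0, -2, -4/3]
R4 ← R4 + (1/2)·R3: [0, 0, 0, 0]
R5 ← R5 + (3)·R3: [0, 0, 0, 0]
R6 ← R6 − R3: [0, 0, 0, 0]
Echelon form has 3 nonzero rows, so rank(A) = 3.
The column space has dimension equal to the rank: 3.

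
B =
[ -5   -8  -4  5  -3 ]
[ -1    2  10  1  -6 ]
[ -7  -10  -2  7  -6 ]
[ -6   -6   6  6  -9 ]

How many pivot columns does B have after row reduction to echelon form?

Row reduce to echelon form.
R2 ← R2 − (1/5)·R1: [0, 18/5, 54/5, 0, -27/5]
R3 ← R3 − (7/5)·R1: [0, 6/5, 18/5, 0, -9/5]
R4 ← R4 − (6/5)·R1: [0, 18/5, 54/5, 0, -27/5]
R3 ← R3 − (1/3)·R2: [0, 0, 0, 0, 0]
R4 ← R4 − R2: [0, 0, 0, 0, 0]
Echelon form has 2 nonzero rows, so rank(B) = 2.
Each nonzero row contributes one pivot column: 2 pivot columns.

2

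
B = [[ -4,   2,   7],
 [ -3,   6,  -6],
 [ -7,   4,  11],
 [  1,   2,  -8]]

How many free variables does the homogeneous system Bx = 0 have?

Row reduce to echelon form.
R2 ← R2 − (3/4)·R1: [0, 9/2, -45/4]
R3 ← R3 − (7/4)·R1: [0, 1/2, -5/4]
R4 ← R4 + (1/4)·R1: [0, 5/2, -25/4]
R3 ← R3 − (1/9)·R2: [0, 0, 0]
R4 ← R4 − (5/9)·R2: [0, 0, 0]
2 nonzero rows, so rank(B) = 2.
B has 3 columns; by rank–nullity, nullity = 3 − 2 = 1.

1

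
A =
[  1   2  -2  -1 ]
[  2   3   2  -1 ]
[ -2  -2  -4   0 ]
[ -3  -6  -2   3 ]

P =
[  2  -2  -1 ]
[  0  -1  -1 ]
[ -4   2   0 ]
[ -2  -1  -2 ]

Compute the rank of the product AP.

First compute AP:
[[ 12,  -7,  -1],
 [ -2,  -2,  -3],
 [ 12,  -2,   4],
 [ -4,   5,   3]]
Now row reduce the product.
R2 ← R2 + (1/6)·R1: [0, -19/6, -19/6]
R3 ← R3 − R1: [0, 5, 5]
R4 ← R4 + (1/3)·R1: [0, 8/3, 8/3]
R3 ← R3 + (30/19)·R2: [0, 0, 0]
R4 ← R4 + (16/19)·R2: [0, 0, 0]
2 nonzero rows, so rank(AP) = 2.

2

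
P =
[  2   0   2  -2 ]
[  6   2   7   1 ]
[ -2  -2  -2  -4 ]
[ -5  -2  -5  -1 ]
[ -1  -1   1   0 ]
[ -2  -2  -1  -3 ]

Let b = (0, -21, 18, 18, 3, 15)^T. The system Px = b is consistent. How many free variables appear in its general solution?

1

Row reduce the augmented matrix [P | b].
R2 ← R2 − (3)·R1: [0, 2, 1, 7, -21]
R3 ← R3 + R1: [0, -2, 0, -6, 18]
R4 ← R4 + (5/2)·R1: [0, -2, 0, -6, 18]
R5 ← R5 + (1/2)·R1: [0, -1, 2, -1, 3]
R6 ← R6 + R1: [0, -2, 1, -5, 15]
R3 ← R3 + R2: [0, 0, 1, 1, -3]
R4 ← R4 + R2: [0, 0, 1, 1, -3]
R5 ← R5 + (1/2)·R2: [0, 0, 5/2, 5/2, -15/2]
R6 ← R6 + R2: [0, 0, 2, 2, -6]
R4 ← R4 − R3: [0, 0, 0, 0, 0]
R5 ← R5 − (5/2)·R3: [0, 0, 0, 0, 0]
R6 ← R6 − (2)·R3: [0, 0, 0, 0, 0]
The echelon form has 3 nonzero rows, and every pivot lies in the first 4 columns, so rank(P) = rank([P|b]) = 3.
The system is consistent.
Free variables = (unknowns) − (rank) = 4 − 3 = 1.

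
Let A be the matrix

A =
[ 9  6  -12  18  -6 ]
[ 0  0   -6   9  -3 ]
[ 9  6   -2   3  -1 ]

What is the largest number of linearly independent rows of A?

Row reduce to echelon form.
R3 ← R3 − R1: [0, 0, 10, -15, 5]
R3 ← R3 + (5/3)·R2: [0, 0, 0, 0, 0]
Echelon form has 2 nonzero rows, so rank(A) = 2.
The rank gives the maximum number of linearly independent rows: 2.

2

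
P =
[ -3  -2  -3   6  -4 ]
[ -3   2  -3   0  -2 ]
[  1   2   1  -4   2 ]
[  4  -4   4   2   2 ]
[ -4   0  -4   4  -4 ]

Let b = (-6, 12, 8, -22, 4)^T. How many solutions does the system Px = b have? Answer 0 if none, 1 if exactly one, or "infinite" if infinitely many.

Row reduce the augmented matrix [P | b].
R2 ← R2 − R1: [0, 4, 0, -6, 2, 18]
R3 ← R3 + (1/3)·R1: [0, 4/3, 0, -2, 2/3, 6]
R4 ← R4 + (4/3)·R1: [0, -20/3, 0, 10, -10/3, -30]
R5 ← R5 − (4/3)·R1: [0, 8/3, 0, -4, 4/3, 12]
R3 ← R3 − (1/3)·R2: [0, 0, 0, 0, 0, 0]
R4 ← R4 + (5/3)·R2: [0, 0, 0, 0, 0, 0]
R5 ← R5 − (2/3)·R2: [0, 0, 0, 0, 0, 0]
The echelon form has 2 nonzero rows, and every pivot lies in the first 5 columns, so rank(P) = rank([P|b]) = 2.
The system is consistent.
rank = 2 < 5 unknowns, so there are infinitely many solutions.

infinite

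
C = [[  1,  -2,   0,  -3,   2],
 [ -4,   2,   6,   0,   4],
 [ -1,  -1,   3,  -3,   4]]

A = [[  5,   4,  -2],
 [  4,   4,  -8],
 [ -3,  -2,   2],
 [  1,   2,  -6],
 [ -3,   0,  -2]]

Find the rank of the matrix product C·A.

2

First compute CA:
[[-12, -10,  28],
 [-42, -20,  -4],
 [-33, -20,  26]]
Now row reduce the product.
R2 ← R2 − (7/2)·R1: [0, 15, -102]
R3 ← R3 − (11/4)·R1: [0, 15/2, -51]
R3 ← R3 − (1/2)·R2: [0, 0, 0]
2 nonzero rows, so rank(CA) = 2.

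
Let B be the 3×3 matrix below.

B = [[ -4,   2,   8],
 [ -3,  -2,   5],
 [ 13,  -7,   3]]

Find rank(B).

Row reduce to echelon form.
R2 ← R2 − (3/4)·R1: [0, -7/2, -1]
R3 ← R3 + (13/4)·R1: [0, -1/2, 29]
R3 ← R3 − (1/7)·R2: [0, 0, 204/7]
Echelon form has 3 nonzero rows, so rank(B) = 3.

3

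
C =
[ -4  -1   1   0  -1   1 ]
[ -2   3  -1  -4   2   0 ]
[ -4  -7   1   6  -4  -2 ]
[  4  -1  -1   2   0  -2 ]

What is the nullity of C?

Row reduce to echelon form.
R2 ← R2 − (1/2)·R1: [0, 7/2, -3/2, -4, 5/2, -1/2]
R3 ← R3 − R1: [0, -6, 0, 6, -3, -3]
R4 ← R4 + R1: [0, -2, 0, 2, -1, -1]
R3 ← R3 + (12/7)·R2: [0, 0, -18/7, -6/7, 9/7, -27/7]
R4 ← R4 + (4/7)·R2: [0, 0, -6/7, -2/7, 3/7, -9/7]
R4 ← R4 − (1/3)·R3: [0, 0, 0, 0, 0, 0]
3 nonzero rows, so rank(C) = 3.
C has 6 columns; by rank–nullity, nullity = 6 − 3 = 3.

3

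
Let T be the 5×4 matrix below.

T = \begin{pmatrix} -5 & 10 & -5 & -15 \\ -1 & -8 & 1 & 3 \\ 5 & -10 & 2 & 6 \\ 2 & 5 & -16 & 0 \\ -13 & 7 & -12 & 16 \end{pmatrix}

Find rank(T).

4

Row reduce to echelon form.
R2 ← R2 − (1/5)·R1: [0, -10, 2, 6]
R3 ← R3 + R1: [0, 0, -3, -9]
R4 ← R4 + (2/5)·R1: [0, 9, -18, -6]
R5 ← R5 − (13/5)·R1: [0, -19, 1, 55]
R4 ← R4 + (9/10)·R2: [0, 0, -81/5, -3/5]
R5 ← R5 − (19/10)·R2: [0, 0, -14/5, 218/5]
R4 ← R4 − (27/5)·R3: [0, 0, 0, 48]
R5 ← R5 − (14/15)·R3: [0, 0, 0, 52]
R5 ← R5 − (13/12)·R4: [0, 0, 0, 0]
Echelon form has 4 nonzero rows, so rank(T) = 4.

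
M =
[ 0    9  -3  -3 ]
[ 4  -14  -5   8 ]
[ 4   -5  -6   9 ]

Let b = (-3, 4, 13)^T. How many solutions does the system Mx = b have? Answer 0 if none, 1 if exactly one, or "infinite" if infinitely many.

infinite

Row reduce the augmented matrix [M | b].
Swap R1 ↔ R2
R3 ← R3 − R1: [0, 9, -1, 1, 9]
R3 ← R3 − R2: [0, 0, 2, 4, 12]
The echelon form has 3 nonzero rows, and every pivot lies in the first 4 columns, so rank(M) = rank([M|b]) = 3.
The system is consistent.
rank = 3 < 4 unknowns, so there are infinitely many solutions.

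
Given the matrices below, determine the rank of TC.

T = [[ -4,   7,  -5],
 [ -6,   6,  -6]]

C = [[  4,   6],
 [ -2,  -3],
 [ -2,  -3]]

First compute TC:
[[-20, -30],
 [-24, -36]]
Now row reduce the product.
R2 ← R2 − (6/5)·R1: [0, 0]
1 nonzero row, so rank(TC) = 1.

1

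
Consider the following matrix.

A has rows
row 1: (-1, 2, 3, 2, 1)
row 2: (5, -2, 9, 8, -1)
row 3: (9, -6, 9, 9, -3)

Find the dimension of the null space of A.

3

Row reduce to echelon form.
R2 ← R2 + (5)·R1: [0, 8, 24, 18, 4]
R3 ← R3 + (9)·R1: [0, 12, 36, 27, 6]
R3 ← R3 − (3/2)·R2: [0, 0, 0, 0, 0]
2 nonzero rows, so rank(A) = 2.
A has 5 columns; by rank–nullity, nullity = 5 − 2 = 3.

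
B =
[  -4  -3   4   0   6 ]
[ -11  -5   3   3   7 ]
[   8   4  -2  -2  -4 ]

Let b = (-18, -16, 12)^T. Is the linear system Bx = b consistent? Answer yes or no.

Row reduce the augmented matrix [B | b].
R2 ← R2 − (11/4)·R1: [0, 13/4, -8, 3, -19/2, 67/2]
R3 ← R3 + (2)·R1: [0, -2, 6, -2, 8, -24]
R3 ← R3 + (8/13)·R2: [0, 0, 14/13, -2/13, 28/13, -44/13]
The echelon form has 3 nonzero rows, and every pivot lies in the first 5 columns, so rank(B) = rank([B|b]) = 3.
The system is consistent.

yes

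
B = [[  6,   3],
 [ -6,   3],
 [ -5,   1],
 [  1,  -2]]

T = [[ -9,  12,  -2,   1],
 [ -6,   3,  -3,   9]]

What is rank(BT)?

First compute BT:
[[-72,  81, -21,  33],
 [ 36, -63,   3,  21],
 [ 39, -57,   7,   4],
 [  3,   6,   4, -17]]
Now row reduce the product.
R2 ← R2 + (1/2)·R1: [0, -45/2, -15/2, 75/2]
R3 ← R3 + (13/24)·R1: [0, -105/8, -35/8, 175/8]
R4 ← R4 + (1/24)·R1: [0, 75/8, 25/8, -125/8]
R3 ← R3 − (7/12)·R2: [0, 0, 0, 0]
R4 ← R4 + (5/12)·R2: [0, 0, 0, 0]
2 nonzero rows, so rank(BT) = 2.

2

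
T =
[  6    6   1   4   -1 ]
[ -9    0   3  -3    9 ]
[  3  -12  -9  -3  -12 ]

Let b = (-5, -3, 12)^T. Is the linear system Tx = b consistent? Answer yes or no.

yes

Row reduce the augmented matrix [T | b].
R2 ← R2 + (3/2)·R1: [0, 9, 9/2, 3, 15/2, -21/2]
R3 ← R3 − (1/2)·R1: [0, -15, -19/2, -5, -23/2, 29/2]
R3 ← R3 + (5/3)·R2: [0, 0, -2, 0, 1, -3]
The echelon form has 3 nonzero rows, and every pivot lies in the first 5 columns, so rank(T) = rank([T|b]) = 3.
The system is consistent.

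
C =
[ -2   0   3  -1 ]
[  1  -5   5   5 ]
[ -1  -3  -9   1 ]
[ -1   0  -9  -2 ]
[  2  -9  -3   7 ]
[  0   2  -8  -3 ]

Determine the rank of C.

Row reduce to echelon form.
R2 ← R2 + (1/2)·R1: [0, -5, 13/2, 9/2]
R3 ← R3 − (1/2)·R1: [0, -3, -21/2, 3/2]
R4 ← R4 − (1/2)·R1: [0, 0, -21/2, -3/2]
R5 ← R5 + R1: [0, -9, 0, 6]
R3 ← R3 − (3/5)·R2: [0, 0, -72/5, -6/5]
R5 ← R5 − (9/5)·R2: [0, 0, -117/10, -21/10]
R6 ← R6 + (2/5)·R2: [0, 0, -27/5, -6/5]
R4 ← R4 − (35/48)·R3: [0, 0, 0, -5/8]
R5 ← R5 − (13/16)·R3: [0, 0, 0, -9/8]
R6 ← R6 − (3/8)·R3: [0, 0, 0, -3/4]
R5 ← R5 − (9/5)·R4: [0, 0, 0, 0]
R6 ← R6 − (6/5)·R4: [0, 0, 0, 0]
Echelon form has 4 nonzero rows, so rank(C) = 4.

4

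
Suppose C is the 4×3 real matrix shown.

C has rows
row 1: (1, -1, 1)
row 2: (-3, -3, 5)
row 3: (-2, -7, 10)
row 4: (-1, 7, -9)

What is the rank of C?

2

Row reduce to echelon form.
R2 ← R2 + (3)·R1: [0, -6, 8]
R3 ← R3 + (2)·R1: [0, -9, 12]
R4 ← R4 + R1: [0, 6, -8]
R3 ← R3 − (3/2)·R2: [0, 0, 0]
R4 ← R4 + R2: [0, 0, 0]
Echelon form has 2 nonzero rows, so rank(C) = 2.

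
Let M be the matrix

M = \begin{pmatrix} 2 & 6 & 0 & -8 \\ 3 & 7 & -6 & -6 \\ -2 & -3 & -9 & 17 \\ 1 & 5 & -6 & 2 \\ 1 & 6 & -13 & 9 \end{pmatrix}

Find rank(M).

3

Row reduce to echelon form.
R2 ← R2 − (3/2)·R1: [0, -2, -6, 6]
R3 ← R3 + R1: [0, 3, -9, 9]
R4 ← R4 − (1/2)·R1: [0, 2, -6, 6]
R5 ← R5 − (1/2)·R1: [0, 3, -13, 13]
R3 ← R3 + (3/2)·R2: [0, 0, -18, 18]
R4 ← R4 + R2: [0, 0, -12, 12]
R5 ← R5 + (3/2)·R2: [0, 0, -22, 22]
R4 ← R4 − (2/3)·R3: [0, 0, 0, 0]
R5 ← R5 − (11/9)·R3: [0, 0, 0, 0]
Echelon form has 3 nonzero rows, so rank(M) = 3.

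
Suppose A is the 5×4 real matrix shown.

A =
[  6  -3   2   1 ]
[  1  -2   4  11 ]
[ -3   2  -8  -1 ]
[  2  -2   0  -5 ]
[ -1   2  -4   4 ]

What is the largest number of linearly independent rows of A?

Row reduce to echelon form.
R2 ← R2 − (1/6)·R1: [0, -3/2, 11/3, 65/6]
R3 ← R3 + (1/2)·R1: [0, 1/2, -7, -1/2]
R4 ← R4 − (1/3)·R1: [0, -1, -2/3, -16/3]
R5 ← R5 + (1/6)·R1: [0, 3/2, -11/3, 25/6]
R3 ← R3 + (1/3)·R2: [0, 0, -52/9, 28/9]
R4 ← R4 − (2/3)·R2: [0, 0, -28/9, -113/9]
R5 ← R5 + R2: [0, 0, 0, 15]
R4 ← R4 − (7/13)·R3: [0, 0, 0, -185/13]
R5 ← R5 + (39/37)·R4: [0, 0, 0, 0]
Echelon form has 4 nonzero rows, so rank(A) = 4.
The rank gives the maximum number of linearly independent rows: 4.

4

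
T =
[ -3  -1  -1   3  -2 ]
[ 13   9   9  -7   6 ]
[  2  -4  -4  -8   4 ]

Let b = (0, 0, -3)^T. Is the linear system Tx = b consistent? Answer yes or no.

Row reduce the augmented matrix [T | b].
R2 ← R2 + (13/3)·R1: [0, 14/3, 14/3, 6, -8/3, 0]
R3 ← R3 + (2/3)·R1: [0, -14/3, -14/3, -6, 8/3, -3]
R3 ← R3 + R2: [0, 0, 0, 0, 0, -3]
The echelon form has 3 nonzero rows; the last pivot sits in the augmented column, so rank(T) = 2 but rank([T|b]) = 3.
Since the ranks differ, the system is inconsistent.

no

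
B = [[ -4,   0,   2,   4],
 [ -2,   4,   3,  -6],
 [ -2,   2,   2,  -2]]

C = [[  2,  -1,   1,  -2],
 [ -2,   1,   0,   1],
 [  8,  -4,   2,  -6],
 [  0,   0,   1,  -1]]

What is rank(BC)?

2

First compute BC:
[[  8,  -4,   4,  -8],
 [ 12,  -6,  -2,  -4],
 [  8,  -4,   0,  -4]]
Now row reduce the product.
R2 ← R2 − (3/2)·R1: [0, 0, -8, 8]
R3 ← R3 − R1: [0, 0, -4, 4]
R3 ← R3 − (1/2)·R2: [0, 0, 0, 0]
2 nonzero rows, so rank(BC) = 2.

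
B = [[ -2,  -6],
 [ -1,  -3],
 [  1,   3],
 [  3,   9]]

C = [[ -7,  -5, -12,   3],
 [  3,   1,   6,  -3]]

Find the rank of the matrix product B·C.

1

First compute BC:
[[ -4,   4, -12,  12],
 [ -2,   2,  -6,   6],
 [  2,  -2,   6,  -6],
 [  6,  -6,  18, -18]]
Now row reduce the product.
R2 ← R2 − (1/2)·R1: [0, 0, 0, 0]
R3 ← R3 + (1/2)·R1: [0, 0, 0, 0]
R4 ← R4 + (3/2)·R1: [0, 0, 0, 0]
1 nonzero row, so rank(BC) = 1.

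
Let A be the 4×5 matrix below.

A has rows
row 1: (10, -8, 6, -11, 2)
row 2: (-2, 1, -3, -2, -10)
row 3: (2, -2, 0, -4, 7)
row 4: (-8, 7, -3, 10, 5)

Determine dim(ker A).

1

Row reduce to echelon form.
R2 ← R2 + (1/5)·R1: [0, -3/5, -9/5, -21/5, -48/5]
R3 ← R3 − (1/5)·R1: [0, -2/5, -6/5, -9/5, 33/5]
R4 ← R4 + (4/5)·R1: [0, 3/5, 9/5, 6/5, 33/5]
R3 ← R3 − (2/3)·R2: [0, 0, 0, 1, 13]
R4 ← R4 + R2: [0, 0, 0, -3, -3]
R4 ← R4 + (3)·R3: [0, 0, 0, 0, 36]
4 nonzero rows, so rank(A) = 4.
A has 5 columns; by rank–nullity, nullity = 5 − 4 = 1.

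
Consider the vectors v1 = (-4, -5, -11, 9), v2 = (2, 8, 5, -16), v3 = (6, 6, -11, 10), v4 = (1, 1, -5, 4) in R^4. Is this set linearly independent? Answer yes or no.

Form the matrix with these vectors as rows and row reduce.
R2 ← R2 + (1/2)·R1: [0, 11/2, -1/2, -23/2]
R3 ← R3 + (3/2)·R1: [0, -3/2, -55/2, 47/2]
R4 ← R4 + (1/4)·R1: [0, -1/4, -31/4, 25/4]
R3 ← R3 + (3/11)·R2: [0, 0, -304/11, 224/11]
R4 ← R4 + (1/22)·R2: [0, 0, -171/22, 63/11]
R4 ← R4 − (9/32)·R3: [0, 0, 0, 0]
3 nonzero rows, so the 4 vectors span a space of dimension 3.
Since 3 < 4, the vectors are linearly dependent.

no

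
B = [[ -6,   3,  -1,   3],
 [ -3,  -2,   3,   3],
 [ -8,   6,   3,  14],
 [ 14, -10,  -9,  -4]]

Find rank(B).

Row reduce to echelon form.
R2 ← R2 − (1/2)·R1: [0, -7/2, 7/2, 3/2]
R3 ← R3 − (4/3)·R1: [0, 2, 13/3, 10]
R4 ← R4 + (7/3)·R1: [0, -3, -34/3, 3]
R3 ← R3 + (4/7)·R2: [0, 0, 19/3, 76/7]
R4 ← R4 − (6/7)·R2: [0, 0, -43/3, 12/7]
R4 ← R4 + (43/19)·R3: [0, 0, 0, 184/7]
Echelon form has 4 nonzero rows, so rank(B) = 4.

4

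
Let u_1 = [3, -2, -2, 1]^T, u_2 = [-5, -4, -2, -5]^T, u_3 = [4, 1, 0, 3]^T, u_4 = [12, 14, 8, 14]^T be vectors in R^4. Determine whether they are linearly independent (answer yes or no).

Form the matrix with these vectors as rows and row reduce.
R2 ← R2 + (5/3)·R1: [0, -22/3, -16/3, -10/3]
R3 ← R3 − (4/3)·R1: [0, 11/3, 8/3, 5/3]
R4 ← R4 − (4)·R1: [0, 22, 16, 10]
R3 ← R3 + (1/2)·R2: [0, 0, 0, 0]
R4 ← R4 + (3)·R2: [0, 0, 0, 0]
2 nonzero rows, so the 4 vectors span a space of dimension 2.
Since 2 < 4, the vectors are linearly dependent.

no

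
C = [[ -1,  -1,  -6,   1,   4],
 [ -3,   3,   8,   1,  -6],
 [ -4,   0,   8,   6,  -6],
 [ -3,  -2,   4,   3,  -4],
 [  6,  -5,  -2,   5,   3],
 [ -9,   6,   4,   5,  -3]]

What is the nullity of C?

Row reduce to echelon form.
R2 ← R2 − (3)·R1: [0, 6, 26, -2, -18]
R3 ← R3 − (4)·R1: [0, 4, 32, 2, -22]
R4 ← R4 − (3)·R1: [0, 1, 22, 0, -16]
R5 ← R5 + (6)·R1: [0, -11, -38, 11, 27]
R6 ← R6 − (9)·R1: [0, 15, 58, -4, -39]
R3 ← R3 − (2/3)·R2: [0, 0, 44/3, 10/3, -10]
R4 ← R4 − (1/6)·R2: [0, 0, 53/3, 1/3, -13]
R5 ← R5 + (11/6)·R2: [0, 0, 29/3, 22/3, -6]
R6 ← R6 − (5/2)·R2: [0, 0, -7, 1, 6]
R4 ← R4 − (53/44)·R3: [0, 0, 0, -81/22, -21/22]
R5 ← R5 − (29/44)·R3: [0, 0, 0, 113/22, 13/22]
R6 ← R6 + (21/44)·R3: [0, 0, 0, 57/22, 27/22]
R5 ← R5 + (113/81)·R4: [0, 0, 0, 0, -20/27]
R6 ← R6 + (19/27)·R4: [0, 0, 0, 0, 5/9]
R6 ← R6 + (3/4)·R5: [0, 0, 0, 0, 0]
5 nonzero rows, so rank(C) = 5.
C has 5 columns; by rank–nullity, nullity = 5 − 5 = 0.

0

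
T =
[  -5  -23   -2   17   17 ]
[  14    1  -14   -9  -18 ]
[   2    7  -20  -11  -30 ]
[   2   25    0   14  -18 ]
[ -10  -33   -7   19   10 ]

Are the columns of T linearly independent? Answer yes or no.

yes

Row reduce T to echelon form.
R2 ← R2 + (14/5)·R1: [0, -317/5, -98/5, 193/5, 148/5]
R3 ← R3 + (2/5)·R1: [0, -11/5, -104/5, -21/5, -116/5]
R4 ← R4 + (2/5)·R1: [0, 79/5, -4/5, 104/5, -56/5]
R5 ← R5 − (2)·R1: [0, 13, -3, -15, -24]
R3 ← R3 − (11/317)·R2: [0, 0, -6378/317, -1756/317, -7680/317]
R4 ← R4 + (79/317)·R2: [0, 0, -1802/317, 9643/317, -1212/317]
R5 ← R5 + (65/317)·R2: [0, 0, -2225/317, -2246/317, -5684/317]
R4 ← R4 − (901/3189)·R3: [0, 0, 0, 101999/3189, 3212/1063]
R5 ← R5 − (2225/6378)·R3: [0, 0, 0, -16432/3189, -10076/1063]
R5 ← R5 + (16432/101999)·R4: [0, 0, 0, 0, -917180/101999]
5 pivots among 5 columns.
Every column is a pivot column, so the columns are linearly independent.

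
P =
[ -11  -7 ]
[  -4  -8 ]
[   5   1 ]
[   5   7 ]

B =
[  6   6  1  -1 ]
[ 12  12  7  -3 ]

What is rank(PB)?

First compute PB:
[[-150, -150, -60,  32],
 [-120, -120, -60,  28],
 [ 42,  42,  12,  -8],
 [114, 114,  54, -26]]
Now row reduce the product.
R2 ← R2 − (4/5)·R1: [0, 0, -12, 12/5]
R3 ← R3 + (7/25)·R1: [0, 0, -24/5, 24/25]
R4 ← R4 + (19/25)·R1: [0, 0, 42/5, -42/25]
R3 ← R3 − (2/5)·R2: [0, 0, 0, 0]
R4 ← R4 + (7/10)·R2: [0, 0, 0, 0]
2 nonzero rows, so rank(PB) = 2.

2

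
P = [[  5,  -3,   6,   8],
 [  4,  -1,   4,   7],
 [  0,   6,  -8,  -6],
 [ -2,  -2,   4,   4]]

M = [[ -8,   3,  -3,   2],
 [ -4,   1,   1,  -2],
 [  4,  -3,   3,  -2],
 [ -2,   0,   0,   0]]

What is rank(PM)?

First compute PM:
[[-20,  -6,   0,   4],
 [-26,  -1,  -1,   2],
 [-44,  30, -18,   4],
 [ 32, -20,  16,  -8]]
Now row reduce the product.
R2 ← R2 − (13/10)·R1: [0, 34/5, -1, -16/5]
R3 ← R3 − (11/5)·R1: [0, 216/5, -18, -24/5]
R4 ← R4 + (8/5)·R1: [0, -148/5, 16, -8/5]
R3 ← R3 − (108/17)·R2: [0, 0, -198/17, 264/17]
R4 ← R4 + (74/17)·R2: [0, 0, 198/17, -264/17]
R4 ← R4 + R3: [0, 0, 0, 0]
3 nonzero rows, so rank(PM) = 3.

3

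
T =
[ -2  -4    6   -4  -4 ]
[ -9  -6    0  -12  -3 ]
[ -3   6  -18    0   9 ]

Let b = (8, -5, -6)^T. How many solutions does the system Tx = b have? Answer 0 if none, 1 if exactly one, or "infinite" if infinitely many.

0

Row reduce the augmented matrix [T | b].
R2 ← R2 − (9/2)·R1: [0, 12, -27, 6, 15, -41]
R3 ← R3 − (3/2)·R1: [0, 12, -27, 6, 15, -18]
R3 ← R3 − R2: [0, 0, 0, 0, 0, 23]
The echelon form has 3 nonzero rows; the last pivot sits in the augmented column, so rank(T) = 2 but rank([T|b]) = 3.
Since the ranks differ, the system is inconsistent.
It has no solutions.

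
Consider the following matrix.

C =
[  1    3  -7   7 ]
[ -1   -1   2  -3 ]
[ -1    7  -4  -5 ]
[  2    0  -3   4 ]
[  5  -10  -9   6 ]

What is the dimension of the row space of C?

4

Row reduce to echelon form.
R2 ← R2 + R1: [0, 2, -5, 4]
R3 ← R3 + R1: [0, 10, -11, 2]
R4 ← R4 − (2)·R1: [0, -6, 11, -10]
R5 ← R5 − (5)·R1: [0, -25, 26, -29]
R3 ← R3 − (5)·R2: [0, 0, 14, -18]
R4 ← R4 + (3)·R2: [0, 0, -4, 2]
R5 ← R5 + (25/2)·R2: [0, 0, -73/2, 21]
R4 ← R4 + (2/7)·R3: [0, 0, 0, -22/7]
R5 ← R5 + (73/28)·R3: [0, 0, 0, -363/14]
R5 ← R5 − (33/4)·R4: [0, 0, 0, 0]
Echelon form has 4 nonzero rows, so rank(C) = 4.
The row space has dimension equal to the rank: 4.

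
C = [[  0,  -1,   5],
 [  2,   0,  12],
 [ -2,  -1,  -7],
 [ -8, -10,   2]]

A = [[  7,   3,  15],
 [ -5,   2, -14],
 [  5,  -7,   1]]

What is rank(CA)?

First compute CA:
[[ 30, -37,  19],
 [ 74, -78,  42],
 [-44,  41, -23],
 [  4, -58,  22]]
Now row reduce the product.
R2 ← R2 − (37/15)·R1: [0, 199/15, -73/15]
R3 ← R3 + (22/15)·R1: [0, -199/15, 73/15]
R4 ← R4 − (2/15)·R1: [0, -796/15, 292/15]
R3 ← R3 + R2: [0, 0, 0]
R4 ← R4 + (4)·R2: [0, 0, 0]
2 nonzero rows, so rank(CA) = 2.

2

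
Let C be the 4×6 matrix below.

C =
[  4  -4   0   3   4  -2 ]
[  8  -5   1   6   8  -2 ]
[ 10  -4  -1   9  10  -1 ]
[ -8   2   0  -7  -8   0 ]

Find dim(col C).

Row reduce to echelon form.
R2 ← R2 − (2)·R1: [0, 3, 1, 0, 0, 2]
R3 ← R3 − (5/2)·R1: [0, 6, -1, 3/2, 0, 4]
R4 ← R4 + (2)·R1: [0, -6, 0, -1, 0, -4]
R3 ← R3 − (2)·R2: [0, 0, -3, 3/2, 0, 0]
R4 ← R4 + (2)·R2: [0, 0, 2, -1, 0, 0]
R4 ← R4 + (2/3)·R3: [0, 0, 0, 0, 0, 0]
Echelon form has 3 nonzero rows, so rank(C) = 3.
The column space has dimension equal to the rank: 3.

3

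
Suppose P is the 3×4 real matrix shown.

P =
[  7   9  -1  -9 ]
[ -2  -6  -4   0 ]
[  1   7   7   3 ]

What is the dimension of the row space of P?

Row reduce to echelon form.
R2 ← R2 + (2/7)·R1: [0, -24/7, -30/7, -18/7]
R3 ← R3 − (1/7)·R1: [0, 40/7, 50/7, 30/7]
R3 ← R3 + (5/3)·R2: [0, 0, 0, 0]
Echelon form has 2 nonzero rows, so rank(P) = 2.
The row space has dimension equal to the rank: 2.

2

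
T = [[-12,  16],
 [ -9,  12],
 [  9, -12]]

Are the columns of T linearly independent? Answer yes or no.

Row reduce T to echelon form.
R2 ← R2 − (3/4)·R1: [0, 0]
R3 ← R3 + (3/4)·R1: [0, 0]
1 pivot among 2 columns.
Only 1 < 2 pivot columns, so the columns are linearly dependent.

no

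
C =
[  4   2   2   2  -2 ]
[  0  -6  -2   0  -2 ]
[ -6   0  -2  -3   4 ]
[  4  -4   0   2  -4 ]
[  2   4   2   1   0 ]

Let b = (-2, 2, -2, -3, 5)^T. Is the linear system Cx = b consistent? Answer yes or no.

no

Row reduce the augmented matrix [C | b].
R3 ← R3 + (3/2)·R1: [0, 3, 1, 0, 1, -5]
R4 ← R4 − R1: [0, -6, -2, 0, -2, -1]
R5 ← R5 − (1/2)·R1: [0, 3, 1, 0, 1, 6]
R3 ← R3 + (1/2)·R2: [0, 0, 0, 0, 0, -4]
R4 ← R4 − R2: [0, 0, 0, 0, 0, -3]
R5 ← R5 + (1/2)·R2: [0, 0, 0, 0, 0, 7]
R4 ← R4 − (3/4)·R3: [0, 0, 0, 0, 0, 0]
R5 ← R5 + (7/4)·R3: [0, 0, 0, 0, 0, 0]
The echelon form has 3 nonzero rows; the last pivot sits in the augmented column, so rank(C) = 2 but rank([C|b]) = 3.
Since the ranks differ, the system is inconsistent.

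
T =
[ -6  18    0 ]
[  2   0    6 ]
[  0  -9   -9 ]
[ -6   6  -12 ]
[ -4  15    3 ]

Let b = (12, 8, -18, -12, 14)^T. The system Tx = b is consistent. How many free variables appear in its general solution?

Row reduce the augmented matrix [T | b].
R2 ← R2 + (1/3)·R1: [0, 6, 6, 12]
R4 ← R4 − R1: [0, -12, -12, -24]
R5 ← R5 − (2/3)·R1: [0, 3, 3, 6]
R3 ← R3 + (3/2)·R2: [0, 0, 0, 0]
R4 ← R4 + (2)·R2: [0, 0, 0, 0]
R5 ← R5 − (1/2)·R2: [0, 0, 0, 0]
The echelon form has 2 nonzero rows, and every pivot lies in the first 3 columns, so rank(T) = rank([T|b]) = 2.
The system is consistent.
Free variables = (unknowns) − (rank) = 3 − 2 = 1.

1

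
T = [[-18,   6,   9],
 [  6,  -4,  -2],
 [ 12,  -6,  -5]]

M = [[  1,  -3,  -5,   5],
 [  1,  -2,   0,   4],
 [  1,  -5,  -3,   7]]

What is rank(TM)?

First compute TM:
[[ -3,  -3,  63,  -3],
 [  0,   0, -24,   0],
 [  1,   1, -45,   1]]
Now row reduce the product.
R3 ← R3 + (1/3)·R1: [0, 0, -24, 0]
R3 ← R3 − R2: [0, 0, 0, 0]
2 nonzero rows, so rank(TM) = 2.

2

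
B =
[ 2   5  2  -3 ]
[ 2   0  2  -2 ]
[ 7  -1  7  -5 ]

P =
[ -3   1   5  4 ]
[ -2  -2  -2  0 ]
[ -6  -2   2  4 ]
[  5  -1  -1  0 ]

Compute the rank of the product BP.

First compute BP:
[[-43,  -9,   7,  16],
 [-28,   0,  16,  16],
 [-86,   0,  56,  56]]
Now row reduce the product.
R2 ← R2 − (28/43)·R1: [0, 252/43, 492/43, 240/43]
R3 ← R3 − (2)·R1: [0, 18, 42, 24]
R3 ← R3 − (43/14)·R2: [0, 0, 48/7, 48/7]
3 nonzero rows, so rank(BP) = 3.

3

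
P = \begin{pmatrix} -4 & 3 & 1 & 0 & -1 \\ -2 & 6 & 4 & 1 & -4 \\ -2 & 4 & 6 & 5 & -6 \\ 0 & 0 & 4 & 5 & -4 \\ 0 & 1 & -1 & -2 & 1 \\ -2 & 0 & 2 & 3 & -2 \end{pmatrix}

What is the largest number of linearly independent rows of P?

Row reduce to echelon form.
R2 ← R2 − (1/2)·R1: [0, 9/2, 7/2, 1, -7/2]
R3 ← R3 − (1/2)·R1: [0, 5/2, 11/2, 5, -11/2]
R6 ← R6 − (1/2)·R1: [0, -3/2, 3/2, 3, -3/2]
R3 ← R3 − (5/9)·R2: [0, 0, 32/9, 40/9, -32/9]
R5 ← R5 − (2/9)·R2: [0, 0, -16/9, -20/9, 16/9]
R6 ← R6 + (1/3)·R2: [0, 0, 8/3, 10/3, -8/3]
R4 ← R4 − (9/8)·R3: [0, 0, 0, 0, 0]
R5 ← R5 + (1/2)·R3: [0, 0, 0, 0, 0]
R6 ← R6 − (3/4)·R3: [0, 0, 0, 0, 0]
Echelon form has 3 nonzero rows, so rank(P) = 3.
The rank gives the maximum number of linearly independent rows: 3.

3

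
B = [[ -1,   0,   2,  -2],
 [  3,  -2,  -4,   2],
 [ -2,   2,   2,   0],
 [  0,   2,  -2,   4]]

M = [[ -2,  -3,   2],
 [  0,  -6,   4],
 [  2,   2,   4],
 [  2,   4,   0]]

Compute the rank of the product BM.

2

First compute BM:
[[  2,  -1,   6],
 [-10,   3, -18],
 [  8,  -2,  12],
 [  4,   0,   0]]
Now row reduce the product.
R2 ← R2 + (5)·R1: [0, -2, 12]
R3 ← R3 − (4)·R1: [0, 2, -12]
R4 ← R4 − (2)·R1: [0, 2, -12]
R3 ← R3 + R2: [0, 0, 0]
R4 ← R4 + R2: [0, 0, 0]
2 nonzero rows, so rank(BM) = 2.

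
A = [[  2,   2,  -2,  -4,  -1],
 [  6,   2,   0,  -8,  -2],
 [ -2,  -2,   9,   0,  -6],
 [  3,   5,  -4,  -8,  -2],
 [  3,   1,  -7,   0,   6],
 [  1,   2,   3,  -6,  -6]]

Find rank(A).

Row reduce to echelon form.
R2 ← R2 − (3)·R1: [0, -4, 6, 4, 1]
R3 ← R3 + R1: [0, 0, 7, -4, -7]
R4 ← R4 − (3/2)·R1: [0, 2, -1, -2, -1/2]
R5 ← R5 − (3/2)·R1: [0, -2, -4, 6, 15/2]
R6 ← R6 − (1/2)·R1: [0, 1, 4, -4, -11/2]
R4 ← R4 + (1/2)·R2: [0, 0, 2, 0, 0]
R5 ← R5 − (1/2)·R2: [0, 0, -7, 4, 7]
R6 ← R6 + (1/4)·R2: [0, 0, 11/2, -3, -21/4]
R4 ← R4 − (2/7)·R3: [0, 0, 0, 8/7, 2]
R5 ← R5 + R3: [0, 0, 0, 0, 0]
R6 ← R6 − (11/14)·R3: [0, 0, 0, 1/7, 1/4]
R6 ← R6 − (1/8)·R4: [0, 0, 0, 0, 0]
Echelon form has 4 nonzero rows, so rank(A) = 4.

4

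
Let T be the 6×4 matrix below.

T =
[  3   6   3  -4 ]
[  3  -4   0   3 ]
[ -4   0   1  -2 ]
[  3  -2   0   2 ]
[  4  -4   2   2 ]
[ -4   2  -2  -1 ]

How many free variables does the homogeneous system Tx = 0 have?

Row reduce to echelon form.
R2 ← R2 − R1: [0, -10, -3, 7]
R3 ← R3 + (4/3)·R1: [0, 8, 5, -22/3]
R4 ← R4 − R1: [0, -8, -3, 6]
R5 ← R5 − (4/3)·R1: [0, -12, -2, 22/3]
R6 ← R6 + (4/3)·R1: [0, 10, 2, -19/3]
R3 ← R3 + (4/5)·R2: [0, 0, 13/5, -26/15]
R4 ← R4 − (4/5)·R2: [0, 0, -3/5, 2/5]
R5 ← R5 − (6/5)·R2: [0, 0, 8/5, -16/15]
R6 ← R6 + R2: [0, 0, -1, 2/3]
R4 ← R4 + (3/13)·R3: [0, 0, 0, 0]
R5 ← R5 − (8/13)·R3: [0, 0, 0, 0]
R6 ← R6 + (5/13)·R3: [0, 0, 0, 0]
3 nonzero rows, so rank(T) = 3.
T has 4 columns; by rank–nullity, nullity = 4 − 3 = 1.

1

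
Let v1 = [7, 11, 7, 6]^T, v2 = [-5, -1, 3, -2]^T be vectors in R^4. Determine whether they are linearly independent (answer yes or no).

Form the matrix with these vectors as rows and row reduce.
R2 ← R2 + (5/7)·R1: [0, 48/7, 8, 16/7]
2 nonzero rows, so the 2 vectors span a space of dimension 2.
Since 2 = 2, the vectors are linearly independent.

yes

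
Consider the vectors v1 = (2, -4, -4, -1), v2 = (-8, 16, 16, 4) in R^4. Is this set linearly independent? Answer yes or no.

no

Form the matrix with these vectors as rows and row reduce.
R2 ← R2 + (4)·R1: [0, 0, 0, 0]
1 nonzero row, so the 2 vectors span a space of dimension 1.
Since 1 < 2, the vectors are linearly dependent.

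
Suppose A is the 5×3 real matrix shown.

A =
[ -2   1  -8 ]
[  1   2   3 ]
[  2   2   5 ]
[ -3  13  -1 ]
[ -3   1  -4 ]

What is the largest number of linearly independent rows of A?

3

Row reduce to echelon form.
R2 ← R2 + (1/2)·R1: [0, 5/2, -1]
R3 ← R3 + R1: [0, 3, -3]
R4 ← R4 − (3/2)·R1: [0, 23/2, 11]
R5 ← R5 − (3/2)·R1: [0, -1/2, 8]
R3 ← R3 − (6/5)·R2: [0, 0, -9/5]
R4 ← R4 − (23/5)·R2: [0, 0, 78/5]
R5 ← R5 + (1/5)·R2: [0, 0, 39/5]
R4 ← R4 + (26/3)·R3: [0, 0, 0]
R5 ← R5 + (13/3)·R3: [0, 0, 0]
Echelon form has 3 nonzero rows, so rank(A) = 3.
The rank gives the maximum number of linearly independent rows: 3.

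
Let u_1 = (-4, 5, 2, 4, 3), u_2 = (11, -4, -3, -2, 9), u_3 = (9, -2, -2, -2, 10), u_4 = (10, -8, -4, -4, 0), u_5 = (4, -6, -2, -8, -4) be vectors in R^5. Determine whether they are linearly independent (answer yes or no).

Form the matrix with these vectors as rows and row reduce.
R2 ← R2 + (11/4)·R1: [0, 39/4, 5/2, 9, 69/4]
R3 ← R3 + (9/4)·R1: [0, 37/4, 5/2, 7, 67/4]
R4 ← R4 + (5/2)·R1: [0, 9/2, 1, 6, 15/2]
R5 ← R5 + R1: [0, -1, 0, -4, -1]
R3 ← R3 − (37/39)·R2: [0, 0, 5/39, -20/13, 5/13]
R4 ← R4 − (6/13)·R2: [0, 0, -2/13, 24/13, -6/13]
R5 ← R5 + (4/39)·R2: [0, 0, 10/39, -40/13, 10/13]
R4 ← R4 + (6/5)·R3: [0, 0, 0, 0, 0]
R5 ← R5 − (2)·R3: [0, 0, 0, 0, 0]
3 nonzero rows, so the 5 vectors span a space of dimension 3.
Since 3 < 5, the vectors are linearly dependent.

no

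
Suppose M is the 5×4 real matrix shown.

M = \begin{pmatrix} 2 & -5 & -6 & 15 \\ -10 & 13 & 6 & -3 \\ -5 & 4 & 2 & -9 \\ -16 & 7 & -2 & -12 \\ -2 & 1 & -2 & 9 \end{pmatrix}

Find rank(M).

Row reduce to echelon form.
R2 ← R2 + (5)·R1: [0, -12, -24, 72]
R3 ← R3 + (5/2)·R1: [0, -17/2, -13, 57/2]
R4 ← R4 + (8)·R1: [0, -33, -50, 108]
R5 ← R5 + R1: [0, -4, -8, 24]
R3 ← R3 − (17/24)·R2: [0, 0, 4, -45/2]
R4 ← R4 − (11/4)·R2: [0, 0, 16, -90]
R5 ← R5 − (1/3)·R2: [0, 0, 0, 0]
R4 ← R4 − (4)·R3: [0, 0, 0, 0]
Echelon form has 3 nonzero rows, so rank(M) = 3.

3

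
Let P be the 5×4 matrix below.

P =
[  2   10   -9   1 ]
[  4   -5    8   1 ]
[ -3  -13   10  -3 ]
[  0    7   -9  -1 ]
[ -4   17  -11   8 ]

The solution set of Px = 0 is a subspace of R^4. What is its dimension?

Row reduce to echelon form.
R2 ← R2 − (2)·R1: [0, -25, 26, -1]
R3 ← R3 + (3/2)·R1: [0, 2, -7/2, -3/2]
R5 ← R5 + (2)·R1: [0, 37, -29, 10]
R3 ← R3 + (2/25)·R2: [0, 0, -71/50, -79/50]
R4 ← R4 + (7/25)·R2: [0, 0, -43/25, -32/25]
R5 ← R5 + (37/25)·R2: [0, 0, 237/25, 213/25]
R4 ← R4 − (86/71)·R3: [0, 0, 0, 45/71]
R5 ← R5 + (474/71)·R3: [0, 0, 0, -144/71]
R5 ← R5 + (16/5)·R4: [0, 0, 0, 0]
4 nonzero rows, so rank(P) = 4.
P has 4 columns; by rank–nullity, nullity = 4 − 4 = 0.

0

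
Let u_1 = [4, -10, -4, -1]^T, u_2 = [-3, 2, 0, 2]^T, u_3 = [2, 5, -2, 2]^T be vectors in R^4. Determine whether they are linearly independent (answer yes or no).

yes

Form the matrix with these vectors as rows and row reduce.
R2 ← R2 + (3/4)·R1: [0, -11/2, -3, 5/4]
R3 ← R3 − (1/2)·R1: [0, 10, 0, 5/2]
R3 ← R3 + (20/11)·R2: [0, 0, -60/11, 105/22]
3 nonzero rows, so the 3 vectors span a space of dimension 3.
Since 3 = 3, the vectors are linearly independent.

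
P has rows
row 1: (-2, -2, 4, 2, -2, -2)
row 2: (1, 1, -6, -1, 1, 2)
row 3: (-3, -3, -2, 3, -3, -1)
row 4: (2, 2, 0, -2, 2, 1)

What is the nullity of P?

Row reduce to echelon form.
R2 ← R2 + (1/2)·R1: [0, 0, -4, 0, 0, 1]
R3 ← R3 − (3/2)·R1: [0, 0, -8, 0, 0, 2]
R4 ← R4 + R1: [0, 0, 4, 0, 0, -1]
R3 ← R3 − (2)·R2: [0, 0, 0, 0, 0, 0]
R4 ← R4 + R2: [0, 0, 0, 0, 0, 0]
2 nonzero rows, so rank(P) = 2.
P has 6 columns; by rank–nullity, nullity = 6 − 2 = 4.

4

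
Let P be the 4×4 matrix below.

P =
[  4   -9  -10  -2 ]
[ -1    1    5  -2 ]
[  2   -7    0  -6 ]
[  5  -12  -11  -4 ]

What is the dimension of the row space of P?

Row reduce to echelon form.
R2 ← R2 + (1/4)·R1: [0, -5/4, 5/2, -5/2]
R3 ← R3 − (1/2)·R1: [0, -5/2, 5, -5]
R4 ← R4 − (5/4)·R1: [0, -3/4, 3/2, -3/2]
R3 ← R3 − (2)·R2: [0, 0, 0, 0]
R4 ← R4 − (3/5)·R2: [0, 0, 0, 0]
Echelon form has 2 nonzero rows, so rank(P) = 2.
The row space has dimension equal to the rank: 2.

2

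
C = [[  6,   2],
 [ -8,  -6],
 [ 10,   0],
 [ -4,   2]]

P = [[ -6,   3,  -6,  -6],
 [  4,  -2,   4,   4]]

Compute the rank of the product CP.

First compute CP:
[[-28,  14, -28, -28],
 [ 24, -12,  24,  24],
 [-60,  30, -60, -60],
 [ 32, -16,  32,  32]]
Now row reduce the product.
R2 ← R2 + (6/7)·R1: [0, 0, 0, 0]
R3 ← R3 − (15/7)·R1: [0, 0, 0, 0]
R4 ← R4 + (8/7)·R1: [0, 0, 0, 0]
1 nonzero row, so rank(CP) = 1.

1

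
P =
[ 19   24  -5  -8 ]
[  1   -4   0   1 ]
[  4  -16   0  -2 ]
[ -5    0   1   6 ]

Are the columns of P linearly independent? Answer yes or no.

no

Row reduce P to echelon form.
R2 ← R2 − (1/19)·R1: [0, -100/19, 5/19, 27/19]
R3 ← R3 − (4/19)·R1: [0, -400/19, 20/19, -6/19]
R4 ← R4 + (5/19)·R1: [0, 120/19, -6/19, 74/19]
R3 ← R3 − (4)·R2: [0, 0, 0, -6]
R4 ← R4 + (6/5)·R2: [0, 0, 0, 28/5]
R4 ← R4 + (14/15)·R3: [0, 0, 0, 0]
3 pivots among 4 columns.
Only 3 < 4 pivot columns, so the columns are linearly dependent.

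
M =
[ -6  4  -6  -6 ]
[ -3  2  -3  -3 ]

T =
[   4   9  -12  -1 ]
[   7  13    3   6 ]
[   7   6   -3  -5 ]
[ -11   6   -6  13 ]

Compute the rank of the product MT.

First compute MT:
[[ 28, -74, 138, -18],
 [ 14, -37,  69,  -9]]
Now row reduce the product.
R2 ← R2 − (1/2)·R1: [0, 0, 0, 0]
1 nonzero row, so rank(MT) = 1.

1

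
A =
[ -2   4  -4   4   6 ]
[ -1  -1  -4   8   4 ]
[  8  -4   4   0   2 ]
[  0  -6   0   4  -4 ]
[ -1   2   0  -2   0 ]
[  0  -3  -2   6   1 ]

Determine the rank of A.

Row reduce to echelon form.
R2 ← R2 − (1/2)·R1: [0, -3, -2, 6, 1]
R3 ← R3 + (4)·R1: [0, 12, -12, 16, 26]
R5 ← R5 − (1/2)·R1: [0, 0, 2, -4, -3]
R3 ← R3 + (4)·R2: [0, 0, -20, 40, 30]
R4 ← R4 − (2)·R2: [0, 0, 4, -8, -6]
R6 ← R6 − R2: [0, 0, 0, 0, 0]
R4 ← R4 + (1/5)·R3: [0, 0, 0, 0, 0]
R5 ← R5 + (1/10)·R3: [0, 0, 0, 0, 0]
Echelon form has 3 nonzero rows, so rank(A) = 3.

3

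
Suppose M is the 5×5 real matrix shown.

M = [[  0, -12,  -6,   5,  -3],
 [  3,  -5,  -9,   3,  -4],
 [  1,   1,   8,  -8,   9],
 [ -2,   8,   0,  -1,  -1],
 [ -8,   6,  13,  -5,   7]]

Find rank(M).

5

Row reduce to echelon form.
Swap R1 ↔ R2
R3 ← R3 − (1/3)·R1: [0, 8/3, 11, -9, 31/3]
R4 ← R4 + (2/3)·R1: [0, 14/3, -6, 1, -11/3]
R5 ← R5 + (8/3)·R1: [0, -22/3, -11, 3, -11/3]
R3 ← R3 + (2/9)·R2: [0, 0, 29/3, -71/9, 29/3]
R4 ← R4 + (7/18)·R2: [0, 0, -25/3, 53/18, -29/6]
R5 ← R5 − (11/18)·R2: [0, 0, -22/3, -1/18, -11/6]
R4 ← R4 + (25/29)·R3: [0, 0, 0, -671/174, 7/2]
R5 ← R5 + (22/29)·R3: [0, 0, 0, -1051/174, 11/2]
R5 ← R5 − (1051/671)·R4: [0, 0, 0, 0, 12/671]
Echelon form has 5 nonzero rows, so rank(M) = 5.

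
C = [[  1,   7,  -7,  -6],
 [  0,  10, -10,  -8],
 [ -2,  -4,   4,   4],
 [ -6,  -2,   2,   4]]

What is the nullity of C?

2

Row reduce to echelon form.
R3 ← R3 + (2)·R1: [0, 10, -10, -8]
R4 ← R4 + (6)·R1: [0, 40, -40, -32]
R3 ← R3 − R2: [0, 0, 0, 0]
R4 ← R4 − (4)·R2: [0, 0, 0, 0]
2 nonzero rows, so rank(C) = 2.
C has 4 columns; by rank–nullity, nullity = 4 − 2 = 2.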